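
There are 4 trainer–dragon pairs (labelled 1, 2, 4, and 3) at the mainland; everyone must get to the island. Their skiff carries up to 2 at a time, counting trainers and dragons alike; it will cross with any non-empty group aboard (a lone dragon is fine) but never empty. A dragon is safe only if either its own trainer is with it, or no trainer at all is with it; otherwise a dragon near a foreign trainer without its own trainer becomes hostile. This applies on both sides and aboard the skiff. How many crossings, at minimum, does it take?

impossible

Following every safe sequence of crossings from the start, the most of the 8 that can be at the island as the skiff arrives there on crossings 1, 3, 5 is 2, 3, 4 respectively; the best ever achieved is 4 of 8.
From crossing 7 on, no configuration arises that was not already reachable earlier: only 44 distinct safe configurations (who is on which side, and where the skiff is) can ever be reached, none of them has everyone across, and every continuation just revisits them. So no valid plan exists.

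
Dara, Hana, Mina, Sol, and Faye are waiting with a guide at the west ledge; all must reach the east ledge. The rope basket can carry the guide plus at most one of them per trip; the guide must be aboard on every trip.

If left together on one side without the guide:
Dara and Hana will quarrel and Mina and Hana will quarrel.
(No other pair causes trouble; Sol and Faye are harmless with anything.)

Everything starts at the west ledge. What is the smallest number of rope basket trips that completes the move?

Counting alone: the guide can take at most 1 across per trip to the east ledge, so moving all 5 needs at least 5 loaded trips out, with a return between consecutive ones — at least 9 crossings.
The safety rule pushes this higher. Following every safe sequence of crossings, the most of the 5 that can be at the east ledge as the rope basket arrives there on crossing 9 is 4 — never all 5.
So no plan with fewer than 11 crossings exists, and this one achieves 11:
1. Guide goes to the east ledge with Hana.  [the west ledge: Dara, Faye, Mina, Sol | the east ledge: Hana]
2. Guide goes back to the west ledge alone.  [the west ledge: Dara, Faye, Mina, Sol | the east ledge: Hana]
3. Guide goes to the east ledge with Dara.  [the west ledge: Faye, Mina, Sol | the east ledge: Dara, Hana]
4. Guide goes back to the west ledge with Hana.  [the west ledge: Faye, Hana, Mina, Sol | the east ledge: Dara]
5. Guide goes to the east ledge with Mina.  [the west ledge: Faye, Hana, Sol | the east ledge: Dara, Mina]
6. Guide goes back to the west ledge alone.  [the west ledge: Faye, Hana, Sol | the east ledge: Dara, Mina]
7. Guide goes to the east ledge with Sol.  [the west ledge: Faye, Hana | the east ledge: Dara, Mina, Sol]
8. Guide goes back to the west ledge alone.  [the west ledge: Faye, Hana | the east ledge: Dara, Mina, Sol]
9. Guide goes to the east ledge with Faye.  [the west ledge: Hana | the east ledge: Dara, Faye, Mina, Sol]
10. Guide goes back to the west ledge alone.  [the west ledge: Hana | the east ledge: Dara, Faye, Mina, Sol]
11. Guide goes to the east ledge with Hana.  [the west ledge: — | the east ledge: Dara, Faye, Hana, Mina, Sol]

11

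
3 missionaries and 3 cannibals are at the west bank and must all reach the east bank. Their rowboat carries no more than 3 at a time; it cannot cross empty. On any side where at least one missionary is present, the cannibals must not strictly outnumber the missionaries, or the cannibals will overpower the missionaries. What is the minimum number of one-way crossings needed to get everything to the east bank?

Counting alone: each trip to the east bank takes at most 3 across and each return brings at least 1 back, so after t trips out (and t−1 returns) at most 3t − (t−1) of the 6 are across; that first reaches 6 at t = 3, so at least 5 crossings are needed.
The plan below uses exactly 5 crossings, so it is optimal:
1. 2 cannibals → the east bank.  (the west bank: 3M 1C; the east bank: 0M 2C)
2. 1 cannibal ← the west bank.  (the west bank: 3M 2C; the east bank: 0M 1C)
3. 3 missionaries → the east bank.  (the west bank: 0M 2C; the east bank: 3M 1C)
4. 1 cannibal ← the west bank.  (the west bank: 0M 3C; the east bank: 3M 0C)
5. 3 cannibals → the east bank.  (the west bank: 0M 0C; the east bank: 3M 3C)

5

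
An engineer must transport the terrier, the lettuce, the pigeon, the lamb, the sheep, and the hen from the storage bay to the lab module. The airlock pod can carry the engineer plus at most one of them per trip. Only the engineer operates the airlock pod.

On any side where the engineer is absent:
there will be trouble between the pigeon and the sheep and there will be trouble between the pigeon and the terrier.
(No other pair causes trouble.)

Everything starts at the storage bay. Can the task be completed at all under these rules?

Yes

1. Engineer goes to the lab module with the pigeon.  [the storage bay: the hen, the lamb, the lettuce, the sheep, the terrier | the lab module: the pigeon]
2. Engineer goes back to the storage bay alone.  [the storage bay: the hen, the lamb, the lettuce, the sheep, the terrier | the lab module: the pigeon]
3. Engineer goes to the lab module with the terrier.  [the storage bay: the hen, the lamb, the lettuce, the sheep | the lab module: the pigeon, the terrier]
4. Engineer goes back to the storage bay with the pigeon.  [the storage bay: the hen, the lamb, the lettuce, the pigeon, the sheep | the lab module: the terrier]
5. Engineer goes to the lab module with the sheep.  [the storage bay: the hen, the lamb, the lettuce, the pigeon | the lab module: the sheep, the terrier]
6. Engineer goes back to the storage bay alone.  [the storage bay: the hen, the lamb, the lettuce, the pigeon | the lab module: the sheep, the terrier]
7. Engineer goes to the lab module with the lettuce.  [the storage bay: the hen, the lamb, the pigeon | the lab module: the lettuce, the sheep, the terrier]
8. Engineer goes back to the storage bay alone.  [the storage bay: the hen, the lamb, the pigeon | the lab module: the lettuce, the sheep, the terrier]
9. Engineer goes to the lab module with the lamb.  [the storage bay: the hen, the pigeon | the lab module: the lamb, the lettuce, the sheep, the terrier]
10. Engineer goes back to the storage bay alone.  [the storage bay: the hen, the pigeon | the lab module: the lamb, the lettuce, the sheep, the terrier]
11. Engineer goes to the lab module with the hen.  [the storage bay: the pigeon | the lab module: the hen, the lamb, the lettuce, the sheep, the terrier]
12. Engineer goes back to the storage bay alone.  [the storage bay: the pigeon | the lab module: the hen, the lamb, the lettuce, the sheep, the terrier]
13. Engineer goes to the lab module with the pigeon.  [the storage bay: — | the lab module: the hen, the lamb, the lettuce, the pigeon, the sheep, the terrier]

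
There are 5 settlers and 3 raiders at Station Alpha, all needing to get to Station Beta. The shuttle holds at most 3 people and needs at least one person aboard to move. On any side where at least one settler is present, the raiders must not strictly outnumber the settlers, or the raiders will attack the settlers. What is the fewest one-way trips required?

Counting alone: each trip to Station Beta takes at most 3 across and each return brings at least 1 back, so after t trips out (and t−1 returns) at most 3t − (t−1) of the 8 are across; that first reaches 8 at t = 4, so at least 7 crossings are needed.
The plan below uses exactly 7 crossings, so it is optimal:
1. 2 raiders → Station Beta.  (Station Alpha: 5S 1R; Station Beta: 0S 2R)
2. 1 raider ← Station Alpha.  (Station Alpha: 5S 2R; Station Beta: 0S 1R)
3. 2 settlers and 1 raider → Station Beta.  (Station Alpha: 3S 1R; Station Beta: 2S 2R)
4. 1 raider ← Station Alpha.  (Station Alpha: 3S 2R; Station Beta: 2S 1R)
5. 1 settler and 2 raiders → Station Beta.  (Station Alpha: 2S 0R; Station Beta: 3S 3R)
6. 1 raider ← Station Alpha.  (Station Alpha: 2S 1R; Station Beta: 3S 2R)
7. 2 settlers and 1 raider → Station Beta.  (Station Alpha: 0S 0R; Station Beta: 5S 3R)

7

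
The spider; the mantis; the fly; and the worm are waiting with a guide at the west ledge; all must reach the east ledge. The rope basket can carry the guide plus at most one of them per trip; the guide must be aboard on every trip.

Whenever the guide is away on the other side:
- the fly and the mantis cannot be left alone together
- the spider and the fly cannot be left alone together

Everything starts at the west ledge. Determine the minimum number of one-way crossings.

9

Counting alone: the guide can take at most 1 across per trip to the east ledge, so moving all 4 needs at least 4 loaded trips out, with a return between consecutive ones — at least 7 crossings.
The safety rule pushes this higher. Following every safe sequence of crossings, the most of the 4 that can be at the east ledge as the rope basket arrives there on crossing 7 is 3 — never all 4.
So no plan with fewer than 9 crossings exists, and this one achieves 9:
1. Guide goes to the east ledge with the fly.
2. Guide goes back to the west ledge alone.
3. Guide goes to the east ledge with the spider.
4. Guide goes back to the west ledge with the fly.
5. Guide goes to the east ledge with the mantis.
6. Guide goes back to the west ledge alone.
7. Guide goes to the east ledge with the worm.
8. Guide goes back to the west ledge alone.
9. Guide goes to the east ledge with the fly.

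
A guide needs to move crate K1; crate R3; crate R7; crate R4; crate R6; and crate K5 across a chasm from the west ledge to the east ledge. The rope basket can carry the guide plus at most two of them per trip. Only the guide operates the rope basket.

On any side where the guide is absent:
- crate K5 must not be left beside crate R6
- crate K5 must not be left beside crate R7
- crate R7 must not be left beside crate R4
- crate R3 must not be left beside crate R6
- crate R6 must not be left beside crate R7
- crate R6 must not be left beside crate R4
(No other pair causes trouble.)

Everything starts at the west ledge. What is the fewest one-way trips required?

9

Counting alone: the guide can take at most 2 across per trip to the east ledge, so moving all 6 needs at least 3 loaded trips out, with a return between consecutive ones — at least 5 crossings.
The safety rule pushes this higher. Following every safe sequence of crossings, the most of the 6 that can be at the east ledge as the rope basket arrives there on crossings 5, 7 is 4, 5 respectively — never all 6.
So no plan with fewer than 9 crossings exists, and this one achieves 9:
1. Guide goes to the east ledge with crate R6 and crate R7.
2. Guide goes back to the west ledge with crate R7.
3. Guide goes to the east ledge with crate K1 and crate R7.
4. Guide goes back to the west ledge with crate R7.
5. Guide goes to the east ledge with crate R3 and crate R7.
6. Guide goes back to the west ledge with crate R6.
7. Guide goes to the east ledge with crate K5 and crate R4.
8. Guide goes back to the west ledge with crate R7.
9. Guide goes to the east ledge with crate R6 and crate R7.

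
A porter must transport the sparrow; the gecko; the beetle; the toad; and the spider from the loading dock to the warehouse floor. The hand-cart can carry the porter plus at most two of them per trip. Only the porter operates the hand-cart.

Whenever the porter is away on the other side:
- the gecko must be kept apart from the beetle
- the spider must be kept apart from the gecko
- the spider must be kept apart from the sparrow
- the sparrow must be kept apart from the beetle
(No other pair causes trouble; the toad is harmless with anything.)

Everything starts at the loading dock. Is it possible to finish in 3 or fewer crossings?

Counting alone: the porter can take at most 2 across per trip to the warehouse floor, so moving all 5 needs at least 3 loaded trips out, with a return between consecutive ones — at least 5 crossings.
Since 3 < 5, 3 crossings cannot be enough. (The shortest complete plan in fact takes 5:)
1. Porter goes to the warehouse floor with the gecko and the sparrow.  [the loading dock: the beetle, the spider, the toad | the warehouse floor: the gecko, the sparrow]
2. Porter goes back to the loading dock alone.  [the loading dock: the beetle, the spider, the toad | the warehouse floor: the gecko, the sparrow]
3. Porter goes to the warehouse floor with the toad.  [the loading dock: the beetle, the spider | the warehouse floor: the gecko, the sparrow, the toad]
4. Porter goes back to the loading dock alone.  [the loading dock: the beetle, the spider | the warehouse floor: the gecko, the sparrow, the toad]
5. Porter goes to the warehouse floor with the beetle and the spider.  [the loading dock: — | the warehouse floor: the beetle, the gecko, the sparrow, the spider, the toad]

No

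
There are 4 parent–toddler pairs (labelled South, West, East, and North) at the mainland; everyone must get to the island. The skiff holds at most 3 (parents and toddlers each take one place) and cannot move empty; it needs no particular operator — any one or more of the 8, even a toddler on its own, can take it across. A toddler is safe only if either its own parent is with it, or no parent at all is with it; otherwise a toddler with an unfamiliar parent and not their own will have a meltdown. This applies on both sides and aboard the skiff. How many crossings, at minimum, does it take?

9

Counting alone: each trip to the island takes at most 3 across and each return brings at least 1 back, so after t trips out (and t−1 returns) at most 3t − (t−1) of the 8 are across; that first reaches 8 at t = 4, so at least 7 crossings are needed.
The safety rule pushes this higher. Following every safe sequence of crossings, the most of the 8 that can be at the island as the skiff arrives there on crossing 7 is 7 — never all 8.
So no plan with fewer than 9 crossings exists, and this one achieves 9:
1. parent South and toddler South cross → the island.
2. parent South crosses ← the mainland.
3. parent South, parent West, and toddler West cross → the island.
4. parent South and toddler South cross ← the mainland.
5. parent East, parent North, and parent South cross → the island.
6. toddler West crosses ← the mainland.
7. toddler South and toddler West cross → the island.
8. toddler South crosses ← the mainland.
9. toddler East, toddler North, and toddler South cross → the island.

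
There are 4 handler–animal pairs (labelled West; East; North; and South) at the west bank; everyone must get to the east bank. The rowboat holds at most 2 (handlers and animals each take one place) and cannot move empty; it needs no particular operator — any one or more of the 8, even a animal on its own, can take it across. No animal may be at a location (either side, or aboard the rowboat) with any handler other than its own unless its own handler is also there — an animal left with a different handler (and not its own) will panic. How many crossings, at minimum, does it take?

Following every safe sequence of crossings from the start, the most of the 8 that can be at the east bank as the rowboat arrives there on crossings 1, 3, 5 is 2, 3, 4 respectively; the best ever achieved is 4 of 8.
From crossing 7 on, no configuration arises that was not already reachable earlier: only 44 distinct safe configurations (who is on which side, and where the rowboat is) can ever be reached, none of them has everyone across, and every continuation just revisits them. So no valid plan exists.

impossible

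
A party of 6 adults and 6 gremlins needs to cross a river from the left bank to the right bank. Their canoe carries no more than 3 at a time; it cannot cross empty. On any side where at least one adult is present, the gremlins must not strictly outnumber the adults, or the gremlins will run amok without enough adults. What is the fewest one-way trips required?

impossible

Following every safe sequence of crossings from the start, the most of the 12 that can be at the right bank as the canoe arrives there on crossings 1, 3, 5 is 3, 5, 6 respectively; the best ever achieved is 6 of 12.
From crossing 7 on, no configuration arises that was not already reachable earlier: only 17 distinct safe configurations (who is on which side, and where the canoe is) can ever be reached, none of them has everyone across, and every continuation just revisits them. They are: 0 adults + 0 gremlins across (canoe back at the start); 0 adults + 1 gremlin across (canoe there); 0 adults + 1 gremlin across (canoe back at the start); 0 adults + 2 gremlins across (canoe there); 0 adults + 2 gremlins across (canoe back at the start); 0 adults + 3 gremlins across (canoe there); 0 adults + 3 gremlins across (canoe back at the start); 0 adults + 4 gremlins across (canoe there); 0 adults + 4 gremlins across (canoe back at the start); 0 adults + 5 gremlins across (canoe there); 0 adults + 5 gremlins across (canoe back at the start); 0 adults + 6 gremlins across (canoe there); 1 adult + 1 gremlin across (canoe there); 1 adult + 1 gremlin across (canoe back at the start); 2 adults + 2 gremlins across (canoe there); 2 adults + 2 gremlins across (canoe back at the start); 3 adults + 3 gremlins across (canoe there). So no valid plan exists.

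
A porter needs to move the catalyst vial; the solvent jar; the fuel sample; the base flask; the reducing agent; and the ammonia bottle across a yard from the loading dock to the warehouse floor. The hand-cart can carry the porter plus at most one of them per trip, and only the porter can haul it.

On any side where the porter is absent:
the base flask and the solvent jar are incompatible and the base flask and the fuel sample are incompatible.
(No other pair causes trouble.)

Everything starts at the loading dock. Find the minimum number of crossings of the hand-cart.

Counting alone: the porter can take at most 1 across per trip to the warehouse floor, so moving all 6 needs at least 6 loaded trips out, with a return between consecutive ones — at least 11 crossings.
The safety rule pushes this higher. Following every safe sequence of crossings, the most of the 6 that can be at the warehouse floor as the hand-cart arrives there on crossing 11 is 5 — never all 6.
So no plan with fewer than 13 crossings exists, and this one achieves 13:
1. Porter goes to the warehouse floor with the base flask.  [the loading dock: the ammonia bottle, the catalyst vial, the fuel sample, the reducing agent, the solvent jar | the warehouse floor: the base flask]
2. Porter goes back to the loading dock alone.  [the loading dock: the ammonia bottle, the catalyst vial, the fuel sample, the reducing agent, the solvent jar | the warehouse floor: the base flask]
3. Porter goes to the warehouse floor with the catalyst vial.  [the loading dock: the ammonia bottle, the fuel sample, the reducing agent, the solvent jar | the warehouse floor: the base flask, the catalyst vial]
4. Porter goes back to the loading dock alone.  [the loading dock: the ammonia bottle, the fuel sample, the reducing agent, the solvent jar | the warehouse floor: the base flask, the catalyst vial]
5. Porter goes to the warehouse floor with the solvent jar.  [the loading dock: the ammonia bottle, the fuel sample, the reducing agent | the warehouse floor: the base flask, the catalyst vial, the solvent jar]
6. Porter goes back to the loading dock with the base flask.  [the loading dock: the ammonia bottle, the base flask, the fuel sample, the reducing agent | the warehouse floor: the catalyst vial, the solvent jar]
7. Porter goes to the warehouse floor with the fuel sample.  [the loading dock: the ammonia bottle, the base flask, the reducing agent | the warehouse floor: the catalyst vial, the fuel sample, the solvent jar]
8. Porter goes back to the loading dock alone.  [the loading dock: the ammonia bottle, the base flask, the reducing agent | the warehouse floor: the catalyst vial, the fuel sample, the solvent jar]
9. Porter goes to the warehouse floor with the reducing agent.  [the loading dock: the ammonia bottle, the base flask | the warehouse floor: the catalyst vial, the fuel sample, the reducing agent, the solvent jar]
10. Porter goes back to the loading dock alone.  [the loading dock: the ammonia bottle, the base flask | the warehouse floor: the catalyst vial, the fuel sample, the reducing agent, the solvent jar]
11. Porter goes to the warehouse floor with the ammonia bottle.  [the loading dock: the base flask | the warehouse floor: the ammonia bottle, the catalyst vial, the fuel sample, the reducing agent, the solvent jar]
12. Porter goes back to the loading dock alone.  [the loading dock: the base flask | the warehouse floor: the ammonia bottle, the catalyst vial, the fuel sample, the reducing agent, the solvent jar]
13. Porter goes to the warehouse floor with the base flask.  [the loading dock: — | the warehouse floor: the ammonia bottle, the base flask, the catalyst vial, the fuel sample, the reducing agent, the solvent jar]

13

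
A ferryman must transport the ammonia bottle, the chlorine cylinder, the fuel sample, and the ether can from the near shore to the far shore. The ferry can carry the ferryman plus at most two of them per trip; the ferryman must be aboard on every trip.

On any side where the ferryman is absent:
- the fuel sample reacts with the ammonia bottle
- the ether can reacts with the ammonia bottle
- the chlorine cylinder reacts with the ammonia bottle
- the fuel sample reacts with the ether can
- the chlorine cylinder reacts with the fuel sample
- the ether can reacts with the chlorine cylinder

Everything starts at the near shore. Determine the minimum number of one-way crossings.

impossible

Whatever the first load, the items left behind include a forbidden pair without the ferryman. No opening move is safe, so no plan exists.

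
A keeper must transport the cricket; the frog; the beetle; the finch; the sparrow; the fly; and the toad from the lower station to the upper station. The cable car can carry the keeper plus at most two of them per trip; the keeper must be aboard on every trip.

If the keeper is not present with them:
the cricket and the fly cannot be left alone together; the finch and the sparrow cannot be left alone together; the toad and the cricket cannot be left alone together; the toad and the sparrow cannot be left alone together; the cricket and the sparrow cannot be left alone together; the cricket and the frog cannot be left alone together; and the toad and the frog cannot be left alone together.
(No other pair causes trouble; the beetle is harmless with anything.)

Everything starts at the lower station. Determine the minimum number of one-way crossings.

impossible

Whatever the first load, the items left behind include a forbidden pair without the keeper. No opening move is safe, so no plan exists.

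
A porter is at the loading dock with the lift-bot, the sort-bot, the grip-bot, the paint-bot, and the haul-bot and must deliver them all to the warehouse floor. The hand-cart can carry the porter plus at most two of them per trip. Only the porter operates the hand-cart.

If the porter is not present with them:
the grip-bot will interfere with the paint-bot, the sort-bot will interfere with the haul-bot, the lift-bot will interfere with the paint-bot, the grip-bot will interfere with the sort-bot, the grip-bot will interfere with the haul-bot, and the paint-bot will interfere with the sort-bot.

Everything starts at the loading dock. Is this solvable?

Whatever the first load, the items left behind include a forbidden pair without the porter. No opening move is safe, so no plan exists.

No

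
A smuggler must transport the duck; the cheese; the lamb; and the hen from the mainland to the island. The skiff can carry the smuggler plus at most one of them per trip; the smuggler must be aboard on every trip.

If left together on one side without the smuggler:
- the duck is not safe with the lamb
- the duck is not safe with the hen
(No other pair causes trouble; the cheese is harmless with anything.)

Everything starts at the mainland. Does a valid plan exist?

1. Smuggler goes to the island with the duck.  [the mainland: the cheese, the hen, the lamb | the island: the duck]
2. Smuggler goes back to the mainland alone.  [the mainland: the cheese, the hen, the lamb | the island: the duck]
3. Smuggler goes to the island with the cheese.  [the mainland: the hen, the lamb | the island: the cheese, the duck]
4. Smuggler goes back to the mainland alone.  [the mainland: the hen, the lamb | the island: the cheese, the duck]
5. Smuggler goes to the island with the lamb.  [the mainland: the hen | the island: the cheese, the duck, the lamb]
6. Smuggler goes back to the mainland with the duck.  [the mainland: the duck, the hen | the island: the cheese, the lamb]
7. Smuggler goes to the island with the hen.  [the mainland: the duck | the island: the cheese, the hen, the lamb]
8. Smuggler goes back to the mainland alone.  [the mainland: the duck | the island: the cheese, the hen, the lamb]
9. Smuggler goes to the island with the duck.  [the mainland: — | the island: the cheese, the duck, the hen, the lamb]

Yes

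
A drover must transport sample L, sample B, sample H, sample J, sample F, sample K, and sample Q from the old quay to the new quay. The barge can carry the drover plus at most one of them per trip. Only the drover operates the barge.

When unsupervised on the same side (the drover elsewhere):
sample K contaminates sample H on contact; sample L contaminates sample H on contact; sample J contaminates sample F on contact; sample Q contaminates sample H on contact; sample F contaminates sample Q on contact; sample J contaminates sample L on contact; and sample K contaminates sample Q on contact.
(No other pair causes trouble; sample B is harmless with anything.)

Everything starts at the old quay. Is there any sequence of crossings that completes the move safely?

Whatever the first load, the items left behind include a forbidden pair without the drover. No opening move is safe, so no plan exists.

No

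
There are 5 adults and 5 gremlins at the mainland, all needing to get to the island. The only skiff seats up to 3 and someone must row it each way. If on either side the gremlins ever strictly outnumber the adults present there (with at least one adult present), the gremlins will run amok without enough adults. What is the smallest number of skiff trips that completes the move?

Counting alone: each trip to the island takes at most 3 across and each return brings at least 1 back, so after t trips out (and t−1 returns) at most 3t − (t−1) of the 10 are across; that first reaches 10 at t = 5, so at least 9 crossings are needed.
The safety rule pushes this higher. Following every safe sequence of crossings, the most of the 10 that can be at the island as the skiff arrives there on crossing 9 is 9 — never all 10.
So no plan with fewer than 11 crossings exists, and this one achieves 11:
1. 2 gremlins → the island.  (the mainland: 5A 3G; the island: 0A 2G)
2. 1 gremlin ← the mainland.  (the mainland: 5A 4G; the island: 0A 1G)
3. 3 gremlins → the island.  (the mainland: 5A 1G; the island: 0A 4G)
4. 1 gremlin ← the mainland.  (the mainland: 5A 2G; the island: 0A 3G)
5. 3 adults → the island.  (the mainland: 2A 2G; the island: 3A 3G)
6. 1 adult and 1 gremlin ← the mainland.  (the mainland: 3A 3G; the island: 2A 2G)
7. 3 adults → the island.  (the mainland: 0A 3G; the island: 5A 2G)
8. 1 gremlin ← the mainland.  (the mainland: 0A 4G; the island: 5A 1G)
9. 2 gremlins → the island.  (the mainland: 0A 2G; the island: 5A 3G)
10. 1 gremlin ← the mainland.  (the mainland: 0A 3G; the island: 5A 2G)
11. 3 gremlins → the island.  (the mainland: 0A 0G; the island: 5A 5G)

11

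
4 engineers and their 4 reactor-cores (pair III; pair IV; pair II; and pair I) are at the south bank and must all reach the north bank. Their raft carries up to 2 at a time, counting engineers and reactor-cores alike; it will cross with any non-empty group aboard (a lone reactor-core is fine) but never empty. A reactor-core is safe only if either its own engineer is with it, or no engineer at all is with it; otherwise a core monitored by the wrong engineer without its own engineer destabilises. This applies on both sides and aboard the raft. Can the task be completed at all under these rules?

No

Following every safe sequence of crossings from the start, the most of the 8 that can be at the north bank as the raft arrives there on crossings 1, 3, 5 is 2, 3, 4 respectively; the best ever achieved is 4 of 8.
From crossing 7 on, no configuration arises that was not already reachable earlier: only 44 distinct safe configurations (who is on which side, and where the raft is) can ever be reached, none of them has everyone across, and every continuation just revisits them. So no valid plan exists.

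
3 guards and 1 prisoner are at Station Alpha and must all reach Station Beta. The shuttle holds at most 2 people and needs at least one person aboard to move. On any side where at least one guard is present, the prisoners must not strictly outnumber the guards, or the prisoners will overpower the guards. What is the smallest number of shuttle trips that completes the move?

5

Counting alone: each trip to Station Beta takes at most 2 across and each return brings at least 1 back, so after t trips out (and t−1 returns) at most 2t − (t−1) of the 4 are across; that first reaches 4 at t = 3, so at least 5 crossings are needed.
The plan below uses exactly 5 crossings, so it is optimal:
1. 1 guard and 1 prisoner → Station Beta.  (Station Alpha: 2G 0P; Station Beta: 1G 1P)
2. 1 prisoner ← Station Alpha.  (Station Alpha: 2G 1P; Station Beta: 1G 0P)
3. 1 guard and 1 prisoner → Station Beta.  (Station Alpha: 1G 0P; Station Beta: 2G 1P)
4. 1 prisoner ← Station Alpha.  (Station Alpha: 1G 1P; Station Beta: 2G 0P)
5. 1 guard and 1 prisoner → Station Beta.  (Station Alpha: 0G 0P; Station Beta: 3G 1P)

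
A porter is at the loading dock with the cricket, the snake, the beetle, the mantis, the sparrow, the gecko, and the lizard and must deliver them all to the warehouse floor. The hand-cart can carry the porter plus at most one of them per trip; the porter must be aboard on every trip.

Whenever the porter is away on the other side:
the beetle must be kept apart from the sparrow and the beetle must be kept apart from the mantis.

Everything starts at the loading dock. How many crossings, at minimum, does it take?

Counting alone: the porter can take at most 1 across per trip to the warehouse floor, so moving all 7 needs at least 7 loaded trips out, with a return between consecutive ones — at least 13 crossings.
The safety rule pushes this higher. Following every safe sequence of crossings, the most of the 7 that can be at the warehouse floor as the hand-cart arrives there on crossing 13 is 6 — never all 7.
So no plan with fewer than 15 crossings exists, and this one achieves 15:
1. Porter goes to the warehouse floor with the beetle.  [the loading dock: the cricket, the gecko, the lizard, the mantis, the snake, the sparrow | the warehouse floor: the beetle]
2. Porter goes back to the loading dock alone.  [the loading dock: the cricket, the gecko, the lizard, the mantis, the snake, the sparrow | the warehouse floor: the beetle]
3. Porter goes to the warehouse floor with the cricket.  [the loading dock: the gecko, the lizard, the mantis, the snake, the sparrow | the warehouse floor: the beetle, the cricket]
4. Porter goes back to the loading dock alone.  [the loading dock: the gecko, the lizard, the mantis, the snake, the sparrow | the warehouse floor: the beetle, the cricket]
5. Porter goes to the warehouse floor with the snake.  [the loading dock: the gecko, the lizard, the mantis, the sparrow | the warehouse floor: the beetle, the cricket, the snake]
6. Porter goes back to the loading dock alone.  [the loading dock: the gecko, the lizard, the mantis, the sparrow | the warehouse floor: the beetle, the cricket, the snake]
7. Porter goes to the warehouse floor with the mantis.  [the loading dock: the gecko, the lizard, the sparrow | the warehouse floor: the beetle, the cricket, the mantis, the snake]
8. Porter goes back to the loading dock with the beetle.  [the loading dock: the beetle, the gecko, the lizard, the sparrow | the warehouse floor: the cricket, the mantis, the snake]
9. Porter goes to the warehouse floor with the sparrow.  [the loading dock: the beetle, the gecko, the lizard | the warehouse floor: the cricket, the mantis, the snake, the sparrow]
10. Porter goes back to the loading dock alone.  [the loading dock: the beetle, the gecko, the lizard | the warehouse floor: the cricket, the mantis, the snake, the sparrow]
11. Porter goes to the warehouse floor with the gecko.  [the loading dock: the beetle, the lizard | the warehouse floor: the cricket, the gecko, the mantis, the snake, the sparrow]
12. Porter goes back to the loading dock alone.  [the loading dock: the beetle, the lizard | the warehouse floor: the cricket, the gecko, the mantis, the snake, the sparrow]
13. Porter goes to the warehouse floor with the lizard.  [the loading dock: the beetle | the warehouse floor: the cricket, the gecko, the lizard, the mantis, the snake, the sparrow]
14. Porter goes back to the loading dock alone.  [the loading dock: the beetle | the warehouse floor: the cricket, the gecko, the lizard, the mantis, the snake, the sparrow]
15. Porter goes to the warehouse floor with the beetle.  [the loading dock: — | the warehouse floor: the beetle, the cricket, the gecko, the lizard, the mantis, the snake, the sparrow]

15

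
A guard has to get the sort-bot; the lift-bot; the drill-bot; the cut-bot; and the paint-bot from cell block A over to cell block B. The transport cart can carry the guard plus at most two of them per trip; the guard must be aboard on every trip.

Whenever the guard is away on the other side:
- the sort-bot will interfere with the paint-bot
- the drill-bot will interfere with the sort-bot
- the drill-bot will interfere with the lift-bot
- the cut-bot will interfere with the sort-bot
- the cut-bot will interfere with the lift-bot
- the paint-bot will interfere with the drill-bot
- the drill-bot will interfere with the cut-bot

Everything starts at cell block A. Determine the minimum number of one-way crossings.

impossible

Whatever the first load, the items left behind include a forbidden pair without the guard. No opening move is safe, so no plan exists.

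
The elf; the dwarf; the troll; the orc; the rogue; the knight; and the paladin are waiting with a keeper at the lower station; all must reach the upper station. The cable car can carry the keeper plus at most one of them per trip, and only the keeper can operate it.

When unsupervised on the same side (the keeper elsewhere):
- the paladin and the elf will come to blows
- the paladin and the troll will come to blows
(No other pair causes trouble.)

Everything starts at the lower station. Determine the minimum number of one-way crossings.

15

Counting alone: the keeper can take at most 1 across per trip to the upper station, so moving all 7 needs at least 7 loaded trips out, with a return between consecutive ones — at least 13 crossings.
The safety rule pushes this higher. Following every safe sequence of crossings, the most of the 7 that can be at the upper station as the cable car arrives there on crossing 13 is 6 — never all 7.
So no plan with fewer than 15 crossings exists, and this one achieves 15:
1. Keeper goes to the upper station with the paladin.
2. Keeper goes back to the lower station alone.
3. Keeper goes to the upper station with the elf.
4. Keeper goes back to the lower station with the paladin.
5. Keeper goes to the upper station with the troll.
6. Keeper goes back to the lower station alone.
7. Keeper goes to the upper station with the dwarf.
8. Keeper goes back to the lower station alone.
9. Keeper goes to the upper station with the orc.
10. Keeper goes back to the lower station alone.
11. Keeper goes to the upper station with the rogue.
12. Keeper goes back to the lower station alone.
13. Keeper goes to the upper station with the knight.
14. Keeper goes back to the lower station alone.
15. Keeper goes to the upper station with the paladin.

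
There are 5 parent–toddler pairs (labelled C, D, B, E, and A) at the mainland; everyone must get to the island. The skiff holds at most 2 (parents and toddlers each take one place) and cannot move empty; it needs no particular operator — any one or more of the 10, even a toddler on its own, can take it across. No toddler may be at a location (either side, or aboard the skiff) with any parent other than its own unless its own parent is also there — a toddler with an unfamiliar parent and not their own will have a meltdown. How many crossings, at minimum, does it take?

Following every safe sequence of crossings from the start, the most of the 10 that can be at the island as the skiff arrives there on crossings 1, 3, 5, 7 is 2, 3, 4, 5 respectively; the best ever achieved is 5 of 10.
From crossing 9 on, no configuration arises that was not already reachable earlier: only 82 distinct safe configurations (who is on which side, and where the skiff is) can ever be reached, none of them has everyone across, and every continuation just revisits them. So no valid plan exists.

impossible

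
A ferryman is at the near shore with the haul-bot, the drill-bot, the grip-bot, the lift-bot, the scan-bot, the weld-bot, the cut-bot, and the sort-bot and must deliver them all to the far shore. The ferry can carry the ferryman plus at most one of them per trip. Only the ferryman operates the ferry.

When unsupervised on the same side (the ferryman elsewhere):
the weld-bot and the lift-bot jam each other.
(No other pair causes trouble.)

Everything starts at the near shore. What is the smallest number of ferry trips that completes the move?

Counting alone: the ferryman can take at most 1 across per trip to the far shore, so moving all 8 needs at least 8 loaded trips out, with a return between consecutive ones — at least 15 crossings.
The plan below uses exactly 15 crossings, so it is optimal:
1. Ferryman goes to the far shore with the lift-bot.  [the near shore: the cut-bot, the drill-bot, the grip-bot, the haul-bot, the scan-bot, the sort-bot, the weld-bot | the far shore: the lift-bot]
2. Ferryman goes back to the near shore alone.  [the near shore: the cut-bot, the drill-bot, the grip-bot, the haul-bot, the scan-bot, the sort-bot, the weld-bot | the far shore: the lift-bot]
3. Ferryman goes to the far shore with the haul-bot.  [the near shore: the cut-bot, the drill-bot, the grip-bot, the scan-bot, the sort-bot, the weld-bot | the far shore: the haul-bot, the lift-bot]
4. Ferryman goes back to the near shore alone.  [the near shore: the cut-bot, the drill-bot, the grip-bot, the scan-bot, the sort-bot, the weld-bot | the far shore: the haul-bot, the lift-bot]
5. Ferryman goes to the far shore with the drill-bot.  [the near shore: the cut-bot, the grip-bot, the scan-bot, the sort-bot, the weld-bot | the far shore: the drill-bot, the haul-bot, the lift-bot]
6. Ferryman goes back to the near shore alone.  [the near shore: the cut-bot, the grip-bot, the scan-bot, the sort-bot, the weld-bot | the far shore: the drill-bot, the haul-bot, the lift-bot]
7. Ferryman goes to the far shore with the grip-bot.  [the near shore: the cut-bot, the scan-bot, the sort-bot, the weld-bot | the far shore: the drill-bot, the grip-bot, the haul-bot, the lift-bot]
8. Ferryman goes back to the near shore alone.  [the near shore: the cut-bot, the scan-bot, the sort-bot, the weld-bot | the far shore: the drill-bot, the grip-bot, the haul-bot, the lift-bot]
9. Ferryman goes to the far shore with the scan-bot.  [the near shore: the cut-bot, the sort-bot, the weld-bot | the far shore: the drill-bot, the grip-bot, the haul-bot, the lift-bot, the scan-bot]
10. Ferryman goes back to the near shore alone.  [the near shore: the cut-bot, the sort-bot, the weld-bot | the far shore: the drill-bot, the grip-bot, the haul-bot, the lift-bot, the scan-bot]
11. Ferryman goes to the far shore with the cut-bot.  [the near shore: the sort-bot, the weld-bot | the far shore: the cut-bot, the drill-bot, the grip-bot, the haul-bot, the lift-bot, the scan-bot]
12. Ferryman goes back to the near shore alone.  [the near shore: the sort-bot, the weld-bot | the far shore: the cut-bot, the drill-bot, the grip-bot, the haul-bot, the lift-bot, the scan-bot]
13. Ferryman goes to the far shore with the sort-bot.  [the near shore: the weld-bot | the far shore: the cut-bot, the drill-bot, the grip-bot, the haul-bot, the lift-bot, the scan-bot, the sort-bot]
14. Ferryman goes back to the near shore alone.  [the near shore: the weld-bot | the far shore: the cut-bot, the drill-bot, the grip-bot, the haul-bot, the lift-bot, the scan-bot, the sort-bot]
15. Ferryman goes to the far shore with the weld-bot.  [the near shore: — | the far shore: the cut-bot, the drill-bot, the grip-bot, the haul-bot, the lift-bot, the scan-bot, the sort-bot, the weld-bot]

15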